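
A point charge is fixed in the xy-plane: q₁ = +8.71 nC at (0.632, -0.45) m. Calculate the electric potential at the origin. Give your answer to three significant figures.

101 V

Electric potential is a scalar, so the contributions from each charge add algebraically: V = Σ kqᵢ/rᵢ.
Distances from the field point to each charge: r₁ = 0.776 m.
V = k[(8.71×10⁻⁹)/(0.776)] = 101 V.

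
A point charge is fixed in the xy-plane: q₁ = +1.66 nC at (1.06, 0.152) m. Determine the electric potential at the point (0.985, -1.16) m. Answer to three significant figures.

11.4 V

Electric potential is a scalar, so the contributions from each charge add algebraically: V = Σ kqᵢ/rᵢ.
Distances from the field point to each charge: r₁ = 1.31 m.
V = k[(1.66×10⁻⁹)/(1.31)] = 11.4 V.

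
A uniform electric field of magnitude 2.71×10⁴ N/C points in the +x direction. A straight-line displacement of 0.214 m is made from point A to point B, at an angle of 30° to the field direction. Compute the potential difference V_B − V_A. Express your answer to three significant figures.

-5020 V

Only the component of displacement along E changes the potential: ΔV = −E·d·cosθ.
ΔV = −(2.71×10⁴ V/m)(0.214 m)cos30° = -5020 V.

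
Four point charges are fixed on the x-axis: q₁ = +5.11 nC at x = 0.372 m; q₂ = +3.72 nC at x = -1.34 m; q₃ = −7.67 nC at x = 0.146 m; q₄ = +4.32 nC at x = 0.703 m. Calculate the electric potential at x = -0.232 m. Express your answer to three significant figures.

The total potential is the scalar sum of each charge's contribution, V = Σ kqᵢ/rᵢ.
Distances from the field point to each charge: r₁ = 0.604 m, r₂ = 1.11 m, r₃ = 0.378 m, r₄ = 0.935 m.
V = k[(5.11×10⁻⁹)/(0.604) + (3.72×10⁻⁹)/(1.11) + (-7.67×10⁻⁹)/(0.378) + (4.32×10⁻⁹)/(0.935)] = -34.6 V.

-34.6 V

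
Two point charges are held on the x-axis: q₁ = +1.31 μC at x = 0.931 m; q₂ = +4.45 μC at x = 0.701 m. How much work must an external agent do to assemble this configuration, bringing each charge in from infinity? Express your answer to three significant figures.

The work to assemble the configuration equals its total potential energy, U = Σ kqᵢqⱼ/rᵢⱼ over all pairs.
Pair separations: r₁₂ = 0.230 m.
U = (0.228) = 0.228 J.

0.228 J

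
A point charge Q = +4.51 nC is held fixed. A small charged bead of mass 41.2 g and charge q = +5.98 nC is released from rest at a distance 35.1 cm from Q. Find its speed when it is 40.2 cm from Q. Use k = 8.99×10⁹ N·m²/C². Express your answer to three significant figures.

Only the electrostatic force acts, so mechanical energy is conserved: ½mv² = U₁ − U₂ = kQq(1/r₁ − 1/r₂).
U₁ − U₂ = (8.99×10⁹ N·m²/C²)(4.51×10⁻⁹ C)(5.98×10⁻⁹ C)(1/0.351 − 1/0.402) = 8.76×10⁻⁸ J.
v = √(2·8.76×10⁻⁸/0.0412) = 2.06×10⁻³ m/s.

2.06×10⁻³ m/s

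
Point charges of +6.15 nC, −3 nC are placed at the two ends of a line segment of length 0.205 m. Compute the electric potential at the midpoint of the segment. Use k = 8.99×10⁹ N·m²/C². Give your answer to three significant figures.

Electric potential is a scalar, so the contributions from each charge add algebraically: V = Σ kqᵢ/rᵢ.
Each charge is 0.102 m from the midpoint.
V = k[(6.15×10⁻⁹)/(0.102) + (-3.00×10⁻⁹)/(0.102)] = 276 V.

276 V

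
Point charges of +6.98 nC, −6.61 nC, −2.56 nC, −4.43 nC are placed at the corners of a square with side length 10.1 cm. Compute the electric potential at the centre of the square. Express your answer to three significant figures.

Electric potential is a scalar, so the contributions from each charge add algebraically: V = Σ kqᵢ/rᵢ.
The distance from each corner to the centre is a√2/2 = 0.0714 m.
V = k[(6.98×10⁻⁹)/(0.0714) + (-6.61×10⁻⁹)/(0.0714) + (-2.56×10⁻⁹)/(0.0714) + (-4.43×10⁻⁹)/(0.0714)] = -833 V.

-833 V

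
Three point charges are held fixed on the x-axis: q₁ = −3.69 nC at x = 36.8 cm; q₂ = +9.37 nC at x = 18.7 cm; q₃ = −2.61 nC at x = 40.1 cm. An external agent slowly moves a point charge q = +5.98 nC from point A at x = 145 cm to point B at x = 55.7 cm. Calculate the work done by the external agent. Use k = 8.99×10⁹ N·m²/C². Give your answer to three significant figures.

For quasistatic motion the external work equals the change in potential energy: W_ext = qΔV = q(V_B − V_A).
At A: distances to the source charges are 1.08 m, 1.26 m, 1.05 m; V_A = Σ kqᵢ/rᵢ = 13.7 V.
At B: distances to the source charges are 0.189 m, 0.370 m, 0.156 m; V_B = Σ kqᵢ/rᵢ = -98.3 V.
ΔV = V_B − V_A = -112 V.
W_ext = qΔV = (5.98×10⁻⁹ C)(-112 V) = -6.69×10⁻⁷ J.

-6.69×10⁻⁷ J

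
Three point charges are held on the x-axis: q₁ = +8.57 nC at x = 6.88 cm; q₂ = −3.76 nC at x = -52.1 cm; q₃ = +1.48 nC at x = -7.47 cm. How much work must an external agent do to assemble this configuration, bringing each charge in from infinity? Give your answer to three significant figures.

The assembly work is the sum of pairwise potential energies, U = Σ_{i<j} kqᵢqⱼ/rᵢⱼ.
Pair separations: r₁₂ = 0.590 m, r₁₃ = 0.144 m, r₂₃ = 0.446 m.
U = (-4.91×10⁻⁷) + (7.95×10⁻⁷) + (-1.12×10⁻⁷) = 1.91×10⁻⁷ J.

1.91×10⁻⁷ J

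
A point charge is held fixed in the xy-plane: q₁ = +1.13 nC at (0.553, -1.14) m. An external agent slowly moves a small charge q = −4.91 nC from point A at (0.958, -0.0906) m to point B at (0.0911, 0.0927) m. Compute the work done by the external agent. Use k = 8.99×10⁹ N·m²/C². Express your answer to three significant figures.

6.45×10⁻⁹ J

For quasistatic motion the external work equals the change in potential energy: W_ext = qΔV = q(V_B − V_A).
At A: distance to the source charge is 1.12 m; V_A = kq₁/r = 9.03 V.
At B: distance to the source charge is 1.32 m; V_B = kq₁/r = 7.72 V.
ΔV = V_B − V_A = -1.31 V.
W_ext = qΔV = (-4.91×10⁻⁹ C)(-1.31 V) = 6.45×10⁻⁹ J.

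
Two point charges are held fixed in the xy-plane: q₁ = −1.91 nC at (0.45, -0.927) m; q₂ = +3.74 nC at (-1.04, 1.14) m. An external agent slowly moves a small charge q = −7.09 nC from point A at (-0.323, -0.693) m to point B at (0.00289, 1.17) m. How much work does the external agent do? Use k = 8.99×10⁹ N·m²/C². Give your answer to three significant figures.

-2.01×10⁻⁷ J

For quasistatic motion the external work equals the change in potential energy: W_ext = qΔV = q(V_B − V_A).
At A: distances to the source charges are 0.808 m, 1.97 m; V_A = Σ kqᵢ/rᵢ = -4.18 V.
At B: distances to the source charges are 2.14 m, 1.04 m; V_B = Σ kqᵢ/rᵢ = 24.2 V.
ΔV = V_B − V_A = 28.4 V.
W_ext = qΔV = (-7.09×10⁻⁹ C)(28.4 V) = -2.01×10⁻⁷ J.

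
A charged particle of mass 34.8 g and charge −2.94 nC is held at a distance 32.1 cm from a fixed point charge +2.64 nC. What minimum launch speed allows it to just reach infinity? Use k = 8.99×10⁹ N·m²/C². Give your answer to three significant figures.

3.53×10⁻³ m/s

To just escape, total mechanical energy must reach zero at infinity: ½mv²_min + U = 0, so ½mv²_min = −U = |kQq|/r.
|U| = |kQq|/r = (8.99×10⁹ N·m²/C²)(2.64×10⁻⁹)(2.94×10⁻⁹)/(0.321) = 2.17×10⁻⁷ J.
v_min = √(2|U|/m) = √(2·2.17×10⁻⁷/0.0348) = 3.53×10⁻³ m/s.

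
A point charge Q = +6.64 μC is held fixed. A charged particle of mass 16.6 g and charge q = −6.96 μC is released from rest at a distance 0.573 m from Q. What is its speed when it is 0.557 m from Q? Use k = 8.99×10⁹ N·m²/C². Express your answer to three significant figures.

1.58 m/s

Only the electrostatic force acts, so mechanical energy is conserved: ½mv² = U₁ − U₂ = kQq(1/r₁ − 1/r₂).
U₁ − U₂ = (8.99×10⁹ N·m²/C²)(6.64×10⁻⁶ C)(-6.96×10⁻⁶ C)(1/0.573 − 1/0.557) = 0.0208 J.
v = √(2·0.0208/0.0166) = 1.58 m/s.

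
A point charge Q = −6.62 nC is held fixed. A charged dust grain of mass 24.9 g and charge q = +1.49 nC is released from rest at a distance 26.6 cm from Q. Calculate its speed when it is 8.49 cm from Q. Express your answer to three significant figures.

7.56×10⁻³ m/s

Only the electrostatic force acts, so mechanical energy is conserved: ½mv² = U₁ − U₂ = kQq(1/r₁ − 1/r₂).
U₁ − U₂ = (8.99×10⁹ N·m²/C²)(-6.62×10⁻⁹ C)(1.49×10⁻⁹ C)(1/0.266 − 1/0.0849) = 7.11×10⁻⁷ J.
v = √(2·7.11×10⁻⁷/0.0249) = 7.56×10⁻³ m/s.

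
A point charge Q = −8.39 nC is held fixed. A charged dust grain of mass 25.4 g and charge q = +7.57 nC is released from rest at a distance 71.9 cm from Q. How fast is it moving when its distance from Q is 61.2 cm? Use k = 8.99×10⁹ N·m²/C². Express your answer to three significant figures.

3.31×10⁻³ m/s

Only the electrostatic force acts, so mechanical energy is conserved: ½mv² = U₁ − U₂ = kQq(1/r₁ − 1/r₂).
U₁ − U₂ = (8.99×10⁹ N·m²/C²)(-8.39×10⁻⁹ C)(7.57×10⁻⁹ C)(1/0.719 − 1/0.612) = 1.39×10⁻⁷ J.
v = √(2·1.39×10⁻⁷/0.0254) = 3.31×10⁻³ m/s.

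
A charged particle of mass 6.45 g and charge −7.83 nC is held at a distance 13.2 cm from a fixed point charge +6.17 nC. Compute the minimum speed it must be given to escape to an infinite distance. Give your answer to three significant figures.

To just escape, total mechanical energy must reach zero at infinity: ½mv²_min + U = 0, so ½mv²_min = −U = |kQq|/r.
|U| = |kQq|/r = (8.99×10⁹ N·m²/C²)(6.17×10⁻⁹)(7.83×10⁻⁹)/(0.132) = 3.29×10⁻⁶ J.
v_min = √(2|U|/m) = √(2·3.29×10⁻⁶/6.45×10⁻³) = 0.0319 m/s.

0.0319 m/s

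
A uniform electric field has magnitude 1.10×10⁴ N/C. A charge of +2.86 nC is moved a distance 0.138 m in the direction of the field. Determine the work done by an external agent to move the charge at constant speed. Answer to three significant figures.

The potential change for a displacement 0.138 m in the direction of the field is ΔV = −Ed = -1520 V.
W_ext = qΔV = -4.34×10⁻⁶ J.

-4.34×10⁻⁶ J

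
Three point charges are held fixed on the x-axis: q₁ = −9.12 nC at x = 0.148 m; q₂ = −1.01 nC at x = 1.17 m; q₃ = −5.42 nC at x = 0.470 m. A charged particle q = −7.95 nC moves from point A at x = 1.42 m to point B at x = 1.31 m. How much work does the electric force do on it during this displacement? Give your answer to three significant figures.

-3.29×10⁻⁷ J

The work done by the electric force is W_field = −ΔU = −q(V_B − V_A) = q(V_A − V_B).
At A: distances to the source charges are 1.27 m, 0.250 m, 0.950 m; V_A = Σ kqᵢ/rᵢ = -152 V.
At B: distances to the source charges are 1.16 m, 0.140 m, 0.840 m; V_B = Σ kqᵢ/rᵢ = -193 V.
ΔV = V_B − V_A = -41.4 V.
W_field = −qΔV = −(-7.95×10⁻⁹ C)(-41.4 V) = -3.29×10⁻⁷ J.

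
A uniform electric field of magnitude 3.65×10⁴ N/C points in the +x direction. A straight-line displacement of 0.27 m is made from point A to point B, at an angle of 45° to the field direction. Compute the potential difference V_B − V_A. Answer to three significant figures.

Only the component of displacement along E changes the potential: ΔV = −E·d·cosθ.
ΔV = −(3.65×10⁴ V/m)(0.270 m)cos45° = -6970 V.

-6970 V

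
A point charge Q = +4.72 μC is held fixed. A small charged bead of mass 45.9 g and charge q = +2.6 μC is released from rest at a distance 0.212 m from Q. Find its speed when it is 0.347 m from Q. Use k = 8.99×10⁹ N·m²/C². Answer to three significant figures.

Only the electrostatic force acts, so mechanical energy is conserved: ½mv² = U₁ − U₂ = kQq(1/r₁ − 1/r₂).
U₁ − U₂ = (8.99×10⁹ N·m²/C²)(4.72×10⁻⁶ C)(2.60×10⁻⁶ C)(1/0.212 − 1/0.347) = 0.202 J.
v = √(2·0.202/0.0459) = 2.97 m/s.

2.97 m/s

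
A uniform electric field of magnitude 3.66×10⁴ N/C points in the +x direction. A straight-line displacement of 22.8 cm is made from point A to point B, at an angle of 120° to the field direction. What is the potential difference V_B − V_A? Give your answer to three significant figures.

4170 V

Only the component of displacement along E changes the potential: ΔV = −E·d·cosθ.
ΔV = −(3.66×10⁴ V/m)(0.228 m)cos120° = 4170 V.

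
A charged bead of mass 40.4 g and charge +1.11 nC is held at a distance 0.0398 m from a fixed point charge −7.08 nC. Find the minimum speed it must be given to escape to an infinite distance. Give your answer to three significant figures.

9.37×10⁻³ m/s

To just escape, total mechanical energy must reach zero at infinity: ½mv²_min + U = 0, so ½mv²_min = −U = |kQq|/r.
|U| = |kQq|/r = (8.99×10⁹ N·m²/C²)(7.08×10⁻⁹)(1.11×10⁻⁹)/(0.0398) = 1.78×10⁻⁶ J.
v_min = √(2|U|/m) = √(2·1.78×10⁻⁶/0.0404) = 9.37×10⁻³ m/s.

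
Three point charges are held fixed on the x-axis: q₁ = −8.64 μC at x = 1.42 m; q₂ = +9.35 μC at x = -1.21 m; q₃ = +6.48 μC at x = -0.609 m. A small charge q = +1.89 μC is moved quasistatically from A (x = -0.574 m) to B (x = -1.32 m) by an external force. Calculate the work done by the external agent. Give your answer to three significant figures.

For quasistatic motion the external work equals the change in potential energy: W_ext = qΔV = q(V_B − V_A).
At A: distances to the source charges are 1.99 m, 0.636 m, 0.0350 m; V_A = Σ kqᵢ/rᵢ = 1.76×10⁶ V.
At B: distances to the source charges are 2.74 m, 0.110 m, 0.711 m; V_B = Σ kqᵢ/rᵢ = 8.18×10⁵ V.
ΔV = V_B − V_A = -9.40×10⁵ V.
W_ext = qΔV = (1.89×10⁻⁶ C)(-9.40×10⁵ V) = -1.78 J.

-1.78 J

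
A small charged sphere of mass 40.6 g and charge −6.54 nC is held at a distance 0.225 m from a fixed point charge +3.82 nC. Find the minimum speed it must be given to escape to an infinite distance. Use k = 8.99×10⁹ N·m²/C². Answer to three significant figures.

7.01×10⁻³ m/s

To just escape, total mechanical energy must reach zero at infinity: ½mv²_min + U = 0, so ½mv²_min = −U = |kQq|/r.
|U| = |kQq|/r = (8.99×10⁹ N·m²/C²)(3.82×10⁻⁹)(6.54×10⁻⁹)/(0.225) = 9.98×10⁻⁷ J.
v_min = √(2|U|/m) = √(2·9.98×10⁻⁷/0.0406) = 7.01×10⁻³ m/s.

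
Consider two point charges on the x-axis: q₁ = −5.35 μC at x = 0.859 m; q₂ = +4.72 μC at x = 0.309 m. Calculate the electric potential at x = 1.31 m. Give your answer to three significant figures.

-6.43×10⁴ V

Electric potential is a scalar, so the contributions from each charge add algebraically: V = Σ kqᵢ/rᵢ.
Distances from the field point to each charge: r₁ = 0.451 m, r₂ = 1.00 m.
V = k[(-5.35×10⁻⁶)/(0.451) + (4.72×10⁻⁶)/(1.00)] = -6.43×10⁴ V.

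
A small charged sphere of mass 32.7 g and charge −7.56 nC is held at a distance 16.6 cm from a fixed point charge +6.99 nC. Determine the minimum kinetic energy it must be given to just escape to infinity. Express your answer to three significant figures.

To just escape, total mechanical energy must reach zero at infinity: ½mv²_min + U = 0, so ½mv²_min = −U = |kQq|/r.
|U| = |kQq|/r = (8.99×10⁹ N·m²/C²)(6.99×10⁻⁹)(7.56×10⁻⁹)/(0.166) = 2.86×10⁻⁶ J.

2.86×10⁻⁶ J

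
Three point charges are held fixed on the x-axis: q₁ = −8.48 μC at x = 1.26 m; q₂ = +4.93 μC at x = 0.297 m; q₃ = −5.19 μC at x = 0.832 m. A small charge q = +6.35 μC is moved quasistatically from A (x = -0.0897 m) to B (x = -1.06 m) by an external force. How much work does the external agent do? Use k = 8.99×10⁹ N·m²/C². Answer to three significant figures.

-0.206 J

For quasistatic motion the external work equals the change in potential energy: W_ext = qΔV = q(V_B − V_A).
At A: distances to the source charges are 1.35 m, 0.387 m, 0.922 m; V_A = Σ kqᵢ/rᵢ = 7510 V.
At B: distances to the source charges are 2.32 m, 1.36 m, 1.89 m; V_B = Σ kqᵢ/rᵢ = -2.49×10⁴ V.
ΔV = V_B − V_A = -3.24×10⁴ V.
W_ext = qΔV = (6.35×10⁻⁶ C)(-3.24×10⁴ V) = -0.206 J.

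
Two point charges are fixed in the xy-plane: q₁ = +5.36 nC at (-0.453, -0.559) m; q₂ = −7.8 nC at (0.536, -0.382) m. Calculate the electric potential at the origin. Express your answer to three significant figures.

-39.6 V

The total potential is the scalar sum of each charge's contribution, V = Σ kqᵢ/rᵢ.
Distances from the field point to each charge: r₁ = 0.720 m, r₂ = 0.658 m.
V = k[(5.36×10⁻⁹)/(0.720) + (-7.80×10⁻⁹)/(0.658)] = -39.6 V.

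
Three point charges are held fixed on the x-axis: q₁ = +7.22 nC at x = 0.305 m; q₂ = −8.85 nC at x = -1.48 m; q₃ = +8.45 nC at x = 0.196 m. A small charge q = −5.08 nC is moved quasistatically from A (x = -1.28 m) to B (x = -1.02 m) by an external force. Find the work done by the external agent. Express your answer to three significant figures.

-1.24×10⁻⁶ J

For quasistatic motion the external work equals the change in potential energy: W_ext = qΔV = q(V_B − V_A).
At A: distances to the source charges are 1.58 m, 0.200 m, 1.48 m; V_A = Σ kqᵢ/rᵢ = -305 V.
At B: distances to the source charges are 1.32 m, 0.460 m, 1.22 m; V_B = Σ kqᵢ/rᵢ = -61.5 V.
ΔV = V_B − V_A = 244 V.
W_ext = qΔV = (-5.08×10⁻⁹ C)(244 V) = -1.24×10⁻⁶ J.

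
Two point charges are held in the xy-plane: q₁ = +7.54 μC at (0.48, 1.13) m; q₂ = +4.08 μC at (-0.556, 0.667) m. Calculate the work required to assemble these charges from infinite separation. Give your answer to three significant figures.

0.244 J

The work to assemble the configuration equals its total potential energy, U = Σ kqᵢqⱼ/rᵢⱼ over all pairs.
Pair separations: r₁₂ = 1.13 m.
U = (0.244) = 0.244 J.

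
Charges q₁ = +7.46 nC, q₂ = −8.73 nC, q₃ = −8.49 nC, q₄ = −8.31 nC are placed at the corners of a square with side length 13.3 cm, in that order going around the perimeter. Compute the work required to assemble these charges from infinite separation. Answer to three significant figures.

The work to assemble the configuration equals its total potential energy, U = Σ kqᵢqⱼ/rᵢⱼ over all pairs.
The four side pairs have separation 0.133 m and the two diagonal pairs 0.188 m.
Summing all 6 pair terms gives U = 1.63×10⁻⁶ J.

1.63×10⁻⁶ J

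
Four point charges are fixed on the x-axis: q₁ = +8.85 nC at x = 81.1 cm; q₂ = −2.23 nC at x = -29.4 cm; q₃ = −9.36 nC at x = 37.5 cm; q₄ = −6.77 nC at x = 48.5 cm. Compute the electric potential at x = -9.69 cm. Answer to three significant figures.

Electric potential is a scalar, so the contributions from each charge add algebraically: V = Σ kqᵢ/rᵢ.
Distances from the field point to each charge: r₁ = 0.908 m, r₂ = 0.197 m, r₃ = 0.472 m, r₄ = 0.582 m.
V = k[(8.85×10⁻⁹)/(0.908) + (-2.23×10⁻⁹)/(0.197) + (-9.36×10⁻⁹)/(0.472) + (-6.77×10⁻⁹)/(0.582)] = -297 V.

-297 V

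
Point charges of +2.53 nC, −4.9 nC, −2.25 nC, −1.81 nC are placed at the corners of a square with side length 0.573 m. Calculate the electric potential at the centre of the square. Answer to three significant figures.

Electric potential is a scalar, so the contributions from each charge add algebraically: V = Σ kqᵢ/rᵢ.
The distance from each corner to the centre is a√2/2 = 0.405 m.
V = k[(2.53×10⁻⁹)/(0.405) + (-4.90×10⁻⁹)/(0.405) + (-2.25×10⁻⁹)/(0.405) + (-1.81×10⁻⁹)/(0.405)] = -143 V.

-143 V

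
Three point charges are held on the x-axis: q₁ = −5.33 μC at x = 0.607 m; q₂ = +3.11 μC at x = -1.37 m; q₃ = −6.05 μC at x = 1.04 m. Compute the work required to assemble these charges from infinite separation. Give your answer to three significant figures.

The work to assemble the configuration equals its total potential energy, U = Σ kqᵢqⱼ/rᵢⱼ over all pairs.
Pair separations: r₁₂ = 1.98 m, r₁₃ = 0.433 m, r₂₃ = 2.41 m.
U = (-0.0754) + (0.670) + (-0.0702) = 0.524 J.

0.524 J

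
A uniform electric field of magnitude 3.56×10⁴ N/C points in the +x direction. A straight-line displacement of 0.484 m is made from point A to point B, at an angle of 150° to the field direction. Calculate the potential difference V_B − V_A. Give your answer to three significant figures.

Only the component of displacement along E changes the potential: ΔV = −E·d·cosθ.
ΔV = −(3.56×10⁴ V/m)(0.484 m)cos150° = 1.49×10⁴ V.

1.49×10⁴ V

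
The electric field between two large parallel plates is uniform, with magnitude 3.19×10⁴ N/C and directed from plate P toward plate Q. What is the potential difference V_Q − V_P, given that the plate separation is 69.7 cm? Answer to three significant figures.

In a uniform field, potential decreases in the direction of E: ΔV = −E·d for a displacement d parallel to E.
Going from P to Q is a displacement of 69.7 cm along the field, so V_Q − V_P = −Ed = -2.22×10⁴ V.

-2.22×10⁴ V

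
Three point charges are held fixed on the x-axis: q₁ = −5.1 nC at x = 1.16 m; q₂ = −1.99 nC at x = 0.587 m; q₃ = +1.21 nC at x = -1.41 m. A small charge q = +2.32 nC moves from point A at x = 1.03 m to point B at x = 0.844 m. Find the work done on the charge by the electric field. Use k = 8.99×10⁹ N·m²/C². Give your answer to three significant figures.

-4.15×10⁻⁷ J

The work done by the electric force is W_field = −ΔU = −q(V_B − V_A) = q(V_A − V_B).
At A: distances to the source charges are 0.130 m, 0.443 m, 2.44 m; V_A = Σ kqᵢ/rᵢ = -389 V.
At B: distances to the source charges are 0.316 m, 0.257 m, 2.25 m; V_B = Σ kqᵢ/rᵢ = -210 V.
ΔV = V_B − V_A = 179 V.
W_field = −qΔV = −(2.32×10⁻⁹ C)(179 V) = -4.15×10⁻⁷ J.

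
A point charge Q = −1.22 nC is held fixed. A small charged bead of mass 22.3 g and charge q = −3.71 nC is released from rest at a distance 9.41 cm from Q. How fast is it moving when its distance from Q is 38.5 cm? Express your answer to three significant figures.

5.41×10⁻³ m/s

Only the electrostatic force acts, so mechanical energy is conserved: ½mv² = U₁ − U₂ = kQq(1/r₁ − 1/r₂).
U₁ − U₂ = (8.99×10⁹ N·m²/C²)(-1.22×10⁻⁹ C)(-3.71×10⁻⁹ C)(1/0.0941 − 1/0.385) = 3.27×10⁻⁷ J.
v = √(2·3.27×10⁻⁷/0.0223) = 5.41×10⁻³ m/s.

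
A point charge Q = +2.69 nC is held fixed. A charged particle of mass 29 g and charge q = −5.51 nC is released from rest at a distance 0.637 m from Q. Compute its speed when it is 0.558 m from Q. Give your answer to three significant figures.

1.43×10⁻³ m/s

Only the electrostatic force acts, so mechanical energy is conserved: ½mv² = U₁ − U₂ = kQq(1/r₁ − 1/r₂).
U₁ − U₂ = (8.99×10⁹ N·m²/C²)(2.69×10⁻⁹ C)(-5.51×10⁻⁹ C)(1/0.637 − 1/0.558) = 2.96×10⁻⁸ J.
v = √(2·2.96×10⁻⁸/0.0290) = 1.43×10⁻³ m/s.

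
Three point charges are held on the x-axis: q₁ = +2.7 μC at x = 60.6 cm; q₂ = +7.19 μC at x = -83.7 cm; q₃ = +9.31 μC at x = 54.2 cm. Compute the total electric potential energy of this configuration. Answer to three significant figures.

4.09 J

The work to assemble the configuration equals its total potential energy, U = Σ kqᵢqⱼ/rᵢⱼ over all pairs.
Pair separations: r₁₂ = 1.44 m, r₁₃ = 0.0640 m, r₂₃ = 1.38 m.
U = (0.121) + (3.53) + (0.436) = 4.09 J.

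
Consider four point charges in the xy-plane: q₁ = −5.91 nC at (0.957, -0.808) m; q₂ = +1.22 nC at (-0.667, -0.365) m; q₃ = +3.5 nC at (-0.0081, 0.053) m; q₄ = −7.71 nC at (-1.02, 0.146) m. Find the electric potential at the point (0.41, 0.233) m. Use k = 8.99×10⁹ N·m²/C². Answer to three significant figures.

The total potential is the scalar sum of each charge's contribution, V = Σ kqᵢ/rᵢ.
Distances from the field point to each charge: r₁ = 1.18 m, r₂ = 1.23 m, r₃ = 0.455 m, r₄ = 1.43 m.
V = k[(-5.91×10⁻⁹)/(1.18) + (1.22×10⁻⁹)/(1.23) + (3.50×10⁻⁹)/(0.455) + (-7.71×10⁻⁹)/(1.43)] = -15.5 V.

-15.5 V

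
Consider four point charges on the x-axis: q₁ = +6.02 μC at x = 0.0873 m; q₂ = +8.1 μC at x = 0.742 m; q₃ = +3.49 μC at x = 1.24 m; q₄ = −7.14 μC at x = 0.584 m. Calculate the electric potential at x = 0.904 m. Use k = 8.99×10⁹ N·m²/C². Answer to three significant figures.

The total potential is the scalar sum of each charge's contribution, V = Σ kqᵢ/rᵢ.
Distances from the field point to each charge: r₁ = 0.817 m, r₂ = 0.162 m, r₃ = 0.336 m, r₄ = 0.320 m.
V = k[(6.02×10⁻⁶)/(0.817) + (8.10×10⁻⁶)/(0.162) + (3.49×10⁻⁶)/(0.336) + (-7.14×10⁻⁶)/(0.320)] = 4.09×10⁵ V.

4.09×10⁵ V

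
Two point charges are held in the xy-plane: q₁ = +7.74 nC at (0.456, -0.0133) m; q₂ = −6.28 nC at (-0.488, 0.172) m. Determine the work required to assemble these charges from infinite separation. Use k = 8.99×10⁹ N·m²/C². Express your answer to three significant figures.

The assembly work is the sum of pairwise potential energies, U = Σ_{i<j} kqᵢqⱼ/rᵢⱼ.
Pair separations: r₁₂ = 0.962 m.
U = (-4.54×10⁻⁷) = -4.54×10⁻⁷ J.

-4.54×10⁻⁷ J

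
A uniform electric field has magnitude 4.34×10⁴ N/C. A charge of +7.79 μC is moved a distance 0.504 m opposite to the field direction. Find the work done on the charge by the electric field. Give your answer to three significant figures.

The potential change for a displacement 0.504 m opposite to the field direction is ΔV = +Ed = 2.19×10⁴ V.
W_field = −qΔV = -0.170 J.

-0.170 J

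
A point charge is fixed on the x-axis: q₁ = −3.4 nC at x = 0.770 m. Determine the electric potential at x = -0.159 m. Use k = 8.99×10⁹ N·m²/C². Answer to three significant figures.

The total potential is the scalar sum of each charge's contribution, V = Σ kqᵢ/rᵢ.
V = k[(-3.40×10⁻⁹)/(0.929)] = -32.9 V.

-32.9 V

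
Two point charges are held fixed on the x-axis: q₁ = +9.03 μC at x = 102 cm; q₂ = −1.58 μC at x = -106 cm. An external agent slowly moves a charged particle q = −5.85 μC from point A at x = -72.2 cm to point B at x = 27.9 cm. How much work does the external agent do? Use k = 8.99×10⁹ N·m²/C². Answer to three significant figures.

For quasistatic motion the external work equals the change in potential energy: W_ext = qΔV = q(V_B − V_A).
At A: distances to the source charges are 1.74 m, 0.338 m; V_A = Σ kqᵢ/rᵢ = 4580 V.
At B: distances to the source charges are 0.741 m, 1.34 m; V_B = Σ kqᵢ/rᵢ = 9.89×10⁴ V.
ΔV = V_B − V_A = 9.44×10⁴ V.
W_ext = qΔV = (-5.85×10⁻⁶ C)(9.44×10⁴ V) = -0.552 J.

-0.552 J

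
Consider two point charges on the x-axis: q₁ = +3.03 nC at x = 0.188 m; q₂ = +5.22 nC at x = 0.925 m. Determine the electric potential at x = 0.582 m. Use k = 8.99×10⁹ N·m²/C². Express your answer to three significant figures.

The total potential is the scalar sum of each charge's contribution, V = Σ kqᵢ/rᵢ.
Distances from the field point to each charge: r₁ = 0.394 m, r₂ = 0.343 m.
V = k[(3.03×10⁻⁹)/(0.394) + (5.22×10⁻⁹)/(0.343)] = 206 V.

206 V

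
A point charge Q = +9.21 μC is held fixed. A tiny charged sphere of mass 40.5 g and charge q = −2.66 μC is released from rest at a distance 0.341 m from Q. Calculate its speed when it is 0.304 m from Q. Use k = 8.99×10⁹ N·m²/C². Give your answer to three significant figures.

Only the electrostatic force acts, so mechanical energy is conserved: ½mv² = U₁ − U₂ = kQq(1/r₁ − 1/r₂).
U₁ − U₂ = (8.99×10⁹ N·m²/C²)(9.21×10⁻⁶ C)(-2.66×10⁻⁶ C)(1/0.341 − 1/0.304) = 0.0786 J.
v = √(2·0.0786/0.0405) = 1.97 m/s.

1.97 m/s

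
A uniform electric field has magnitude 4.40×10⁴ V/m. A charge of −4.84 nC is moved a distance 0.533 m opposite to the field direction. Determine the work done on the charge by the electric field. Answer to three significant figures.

1.14×10⁻⁴ J

The potential change for a displacement 0.533 m opposite to the field direction is ΔV = +Ed = 2.35×10⁴ V.
W_field = −qΔV = 1.14×10⁻⁴ J.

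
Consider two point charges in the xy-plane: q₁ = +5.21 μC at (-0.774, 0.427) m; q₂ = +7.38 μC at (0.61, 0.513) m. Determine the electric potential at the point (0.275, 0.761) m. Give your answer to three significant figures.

The total potential is the scalar sum of each charge's contribution, V = Σ kqᵢ/rᵢ.
Distances from the field point to each charge: r₁ = 1.10 m, r₂ = 0.417 m.
V = k[(5.21×10⁻⁶)/(1.10) + (7.38×10⁻⁶)/(0.417)] = 2.02×10⁵ V.

2.02×10⁵ V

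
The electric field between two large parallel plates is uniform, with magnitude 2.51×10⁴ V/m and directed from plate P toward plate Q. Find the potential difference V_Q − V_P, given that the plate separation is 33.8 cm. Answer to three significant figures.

-8480 V

In a uniform field, potential decreases in the direction of E: ΔV = −E·d for a displacement d parallel to E.
Going from P to Q is a displacement of 33.8 cm along the field, so V_Q − V_P = −Ed = -8480 V.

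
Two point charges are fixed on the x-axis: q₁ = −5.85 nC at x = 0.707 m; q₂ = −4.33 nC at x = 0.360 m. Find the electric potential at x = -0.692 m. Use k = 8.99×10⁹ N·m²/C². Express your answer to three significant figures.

Electric potential is a scalar, so the contributions from each charge add algebraically: V = Σ kqᵢ/rᵢ.
Distances from the field point to each charge: r₁ = 1.40 m, r₂ = 1.05 m.
V = k[(-5.85×10⁻⁹)/(1.40) + (-4.33×10⁻⁹)/(1.05)] = -74.6 V.

-74.6 V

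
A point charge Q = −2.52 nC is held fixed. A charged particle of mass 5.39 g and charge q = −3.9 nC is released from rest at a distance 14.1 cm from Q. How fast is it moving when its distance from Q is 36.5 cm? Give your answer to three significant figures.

0.0119 m/s

Only the electrostatic force acts, so mechanical energy is conserved: ½mv² = U₁ − U₂ = kQq(1/r₁ − 1/r₂).
U₁ − U₂ = (8.99×10⁹ N·m²/C²)(-2.52×10⁻⁹ C)(-3.90×10⁻⁹ C)(1/0.141 − 1/0.365) = 3.85×10⁻⁷ J.
v = √(2·3.85×10⁻⁷/5.39×10⁻³) = 0.0119 m/s.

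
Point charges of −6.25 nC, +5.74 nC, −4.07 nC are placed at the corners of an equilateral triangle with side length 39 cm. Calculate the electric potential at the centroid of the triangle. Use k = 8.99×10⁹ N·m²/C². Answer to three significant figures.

-183 V

Electric potential is a scalar, so the contributions from each charge add algebraically: V = Σ kqᵢ/rᵢ.
The distance from each vertex to the centroid is a/√3 = 0.225 m.
V = k[(-6.25×10⁻⁹)/(0.225) + (5.74×10⁻⁹)/(0.225) + (-4.07×10⁻⁹)/(0.225)] = -183 V.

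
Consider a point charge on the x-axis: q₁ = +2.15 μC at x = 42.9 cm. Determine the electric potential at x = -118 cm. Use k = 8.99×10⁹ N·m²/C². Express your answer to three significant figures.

Electric potential is a scalar, so the contributions from each charge add algebraically: V = Σ kqᵢ/rᵢ.
V = k[(2.15×10⁻⁶)/(1.61)] = 1.20×10⁴ V.

1.20×10⁴ V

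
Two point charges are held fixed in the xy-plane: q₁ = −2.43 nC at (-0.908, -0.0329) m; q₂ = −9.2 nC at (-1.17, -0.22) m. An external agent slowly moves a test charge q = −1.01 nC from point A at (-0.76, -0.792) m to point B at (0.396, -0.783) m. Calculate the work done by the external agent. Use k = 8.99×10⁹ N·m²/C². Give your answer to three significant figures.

-8.24×10⁻⁸ J

For quasistatic motion the external work equals the change in potential energy: W_ext = qΔV = q(V_B − V_A).
At A: distances to the source charges are 0.773 m, 0.704 m; V_A = Σ kqᵢ/rᵢ = -146 V.
At B: distances to the source charges are 1.50 m, 1.66 m; V_B = Σ kqᵢ/rᵢ = -64.2 V.
ΔV = V_B − V_A = 81.5 V.
W_ext = qΔV = (-1.01×10⁻⁹ C)(81.5 V) = -8.24×10⁻⁸ J.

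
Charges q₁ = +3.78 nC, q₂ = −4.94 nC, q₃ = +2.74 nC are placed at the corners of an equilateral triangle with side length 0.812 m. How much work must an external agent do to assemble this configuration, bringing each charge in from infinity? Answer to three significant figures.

The work to assemble the configuration equals its total potential energy, U = Σ kqᵢqⱼ/rᵢⱼ over all pairs.
All three pair separations equal the side length, 0.812 m.
U = (-2.07×10⁻⁷) + (1.15×10⁻⁷) + (-1.50×10⁻⁷) = -2.42×10⁻⁷ J.

-2.42×10⁻⁷ J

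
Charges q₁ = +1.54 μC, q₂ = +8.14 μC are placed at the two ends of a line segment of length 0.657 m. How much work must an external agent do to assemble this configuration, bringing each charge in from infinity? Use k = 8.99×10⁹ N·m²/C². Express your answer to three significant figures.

0.172 J

The work to assemble the configuration equals its total potential energy, U = Σ kqᵢqⱼ/rᵢⱼ over all pairs.
The separation is r = 0.657 m.
U = (0.172) = 0.172 J.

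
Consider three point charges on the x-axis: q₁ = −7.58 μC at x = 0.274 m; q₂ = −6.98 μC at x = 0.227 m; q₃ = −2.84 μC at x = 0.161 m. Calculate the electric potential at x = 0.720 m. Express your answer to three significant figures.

-3.26×10⁵ V

Electric potential is a scalar, so the contributions from each charge add algebraically: V = Σ kqᵢ/rᵢ.
Distances from the field point to each charge: r₁ = 0.446 m, r₂ = 0.493 m, r₃ = 0.559 m.
V = k[(-7.58×10⁻⁶)/(0.446) + (-6.98×10⁻⁶)/(0.493) + (-2.84×10⁻⁶)/(0.559)] = -3.26×10⁵ V.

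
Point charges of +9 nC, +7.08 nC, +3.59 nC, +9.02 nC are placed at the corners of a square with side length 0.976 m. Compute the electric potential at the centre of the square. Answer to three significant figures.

The total potential is the scalar sum of each charge's contribution, V = Σ kqᵢ/rᵢ.
The distance from each corner to the centre is a√2/2 = 0.690 m.
V = k[(9.00×10⁻⁹)/(0.690) + (7.08×10⁻⁹)/(0.690) + (3.59×10⁻⁹)/(0.690) + (9.02×10⁻⁹)/(0.690)] = 374 V.

374 V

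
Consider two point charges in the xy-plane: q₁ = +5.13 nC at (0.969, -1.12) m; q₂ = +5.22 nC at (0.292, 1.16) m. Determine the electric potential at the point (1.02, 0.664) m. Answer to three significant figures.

Electric potential is a scalar, so the contributions from each charge add algebraically: V = Σ kqᵢ/rᵢ.
Distances from the field point to each charge: r₁ = 1.78 m, r₂ = 0.881 m.
V = k[(5.13×10⁻⁹)/(1.78) + (5.22×10⁻⁹)/(0.881)] = 79.1 V.

79.1 V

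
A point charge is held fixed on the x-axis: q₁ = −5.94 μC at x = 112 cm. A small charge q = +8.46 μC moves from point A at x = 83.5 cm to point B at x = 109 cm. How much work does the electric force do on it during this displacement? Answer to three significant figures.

13.5 J

The work done by the electric force is W_field = −ΔU = −q(V_B − V_A) = q(V_A − V_B).
At A: distance to the source charge is 0.285 m; V_A = kq₁/r = -1.87×10⁵ V.
At B: distance to the source charge is 0.0300 m; V_B = kq₁/r = -1.78×10⁶ V.
ΔV = V_B − V_A = -1.59×10⁶ V.
W_field = −qΔV = −(8.46×10⁻⁶ C)(-1.59×10⁶ V) = 13.5 J.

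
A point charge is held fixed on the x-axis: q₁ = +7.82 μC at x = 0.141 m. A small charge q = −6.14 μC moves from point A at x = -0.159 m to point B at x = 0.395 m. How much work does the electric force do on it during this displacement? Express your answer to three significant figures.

0.261 J

The work done by the electric force is W_field = −ΔU = −q(V_B − V_A) = q(V_A − V_B).
At A: distance to the source charge is 0.300 m; V_A = kq₁/r = 2.34×10⁵ V.
At B: distance to the source charge is 0.254 m; V_B = kq₁/r = 2.77×10⁵ V.
ΔV = V_B − V_A = 4.24×10⁴ V.
W_field = −qΔV = −(-6.14×10⁻⁶ C)(4.24×10⁴ V) = 0.261 J.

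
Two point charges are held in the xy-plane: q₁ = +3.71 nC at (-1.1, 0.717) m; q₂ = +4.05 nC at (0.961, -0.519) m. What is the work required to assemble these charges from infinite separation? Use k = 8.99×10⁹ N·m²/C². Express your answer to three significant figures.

The assembly work is the sum of pairwise potential energies, U = Σ_{i<j} kqᵢqⱼ/rᵢⱼ.
Pair separations: r₁₂ = 2.40 m.
U = (5.62×10⁻⁸) = 5.62×10⁻⁸ J.

5.62×10⁻⁸ J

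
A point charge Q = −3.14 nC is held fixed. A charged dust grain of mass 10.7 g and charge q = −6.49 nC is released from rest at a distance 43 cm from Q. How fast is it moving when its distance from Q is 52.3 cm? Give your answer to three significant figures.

3.76×10⁻³ m/s

Only the electrostatic force acts, so mechanical energy is conserved: ½mv² = U₁ − U₂ = kQq(1/r₁ − 1/r₂).
U₁ − U₂ = (8.99×10⁹ N·m²/C²)(-3.14×10⁻⁹ C)(-6.49×10⁻⁹ C)(1/0.430 − 1/0.523) = 7.58×10⁻⁸ J.
v = √(2·7.58×10⁻⁸/0.0107) = 3.76×10⁻³ m/s.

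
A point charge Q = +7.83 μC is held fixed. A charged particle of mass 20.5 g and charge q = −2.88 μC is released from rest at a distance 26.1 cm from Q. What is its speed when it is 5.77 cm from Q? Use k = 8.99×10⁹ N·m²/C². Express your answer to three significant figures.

16.3 m/s

Only the electrostatic force acts, so mechanical energy is conserved: ½mv² = U₁ − U₂ = kQq(1/r₁ − 1/r₂).
U₁ − U₂ = (8.99×10⁹ N·m²/C²)(7.83×10⁻⁶ C)(-2.88×10⁻⁶ C)(1/0.261 − 1/0.0577) = 2.74 J.
v = √(2·2.74/0.0205) = 16.3 m/s.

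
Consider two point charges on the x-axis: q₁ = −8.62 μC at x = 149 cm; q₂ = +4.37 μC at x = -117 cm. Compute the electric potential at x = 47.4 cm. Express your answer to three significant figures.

-5.24×10⁴ V

The total potential is the scalar sum of each charge's contribution, V = Σ kqᵢ/rᵢ.
Distances from the field point to each charge: r₁ = 1.02 m, r₂ = 1.64 m.
V = k[(-8.62×10⁻⁶)/(1.02) + (4.37×10⁻⁶)/(1.64)] = -5.24×10⁴ V.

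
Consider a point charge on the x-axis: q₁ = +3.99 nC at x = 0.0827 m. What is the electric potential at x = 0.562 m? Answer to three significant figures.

Electric potential is a scalar, so the contributions from each charge add algebraically: V = Σ kqᵢ/rᵢ.
V = k[(3.99×10⁻⁹)/(0.479)] = 74.8 V.

74.8 V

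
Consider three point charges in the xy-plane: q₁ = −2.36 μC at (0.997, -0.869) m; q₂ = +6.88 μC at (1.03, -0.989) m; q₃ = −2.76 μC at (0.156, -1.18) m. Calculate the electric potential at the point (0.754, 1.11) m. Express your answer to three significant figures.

8090 V

Electric potential is a scalar, so the contributions from each charge add algebraically: V = Σ kqᵢ/rᵢ.
Distances from the field point to each charge: r₁ = 1.99 m, r₂ = 2.12 m, r₃ = 2.37 m.
V = k[(-2.36×10⁻⁶)/(1.99) + (6.88×10⁻⁶)/(2.12) + (-2.76×10⁻⁶)/(2.37)] = 8090 V.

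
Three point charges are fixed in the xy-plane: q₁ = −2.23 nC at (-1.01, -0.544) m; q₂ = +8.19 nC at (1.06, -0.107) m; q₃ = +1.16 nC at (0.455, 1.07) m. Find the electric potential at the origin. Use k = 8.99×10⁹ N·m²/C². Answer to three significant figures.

60.6 V

Electric potential is a scalar, so the contributions from each charge add algebraically: V = Σ kqᵢ/rᵢ.
Distances from the field point to each charge: r₁ = 1.15 m, r₂ = 1.07 m, r₃ = 1.16 m.
V = k[(-2.23×10⁻⁹)/(1.15) + (8.19×10⁻⁹)/(1.07) + (1.16×10⁻⁹)/(1.16)] = 60.6 V.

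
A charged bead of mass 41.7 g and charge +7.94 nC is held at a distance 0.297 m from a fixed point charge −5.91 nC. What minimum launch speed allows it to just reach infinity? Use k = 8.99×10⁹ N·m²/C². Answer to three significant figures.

8.25×10⁻³ m/s

To just escape, total mechanical energy must reach zero at infinity: ½mv²_min + U = 0, so ½mv²_min = −U = |kQq|/r.
|U| = |kQq|/r = (8.99×10⁹ N·m²/C²)(5.91×10⁻⁹)(7.94×10⁻⁹)/(0.297) = 1.42×10⁻⁶ J.
v_min = √(2|U|/m) = √(2·1.42×10⁻⁶/0.0417) = 8.25×10⁻³ m/s.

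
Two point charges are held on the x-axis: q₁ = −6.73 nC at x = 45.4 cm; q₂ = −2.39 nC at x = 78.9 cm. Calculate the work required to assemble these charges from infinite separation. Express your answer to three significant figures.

4.32×10⁻⁷ J

The work to assemble the configuration equals its total potential energy, U = Σ kqᵢqⱼ/rᵢⱼ over all pairs.
Pair separations: r₁₂ = 0.335 m.
U = (4.32×10⁻⁷) = 4.32×10⁻⁷ J.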